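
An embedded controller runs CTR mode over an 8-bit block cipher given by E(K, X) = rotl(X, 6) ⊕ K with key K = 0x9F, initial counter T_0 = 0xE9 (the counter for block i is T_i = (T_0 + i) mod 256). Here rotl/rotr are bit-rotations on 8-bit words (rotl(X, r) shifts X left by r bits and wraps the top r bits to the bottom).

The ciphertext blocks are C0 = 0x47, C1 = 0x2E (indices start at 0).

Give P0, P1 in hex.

P0 = 0xA2, P1 = 0x0B

CTR decryption: S_i = E(K, T_i) where T_i is the counter for block i; P_i = C_i ⊕ S_i.
P0: T = 0xE9, S = E(K, T) = 0xE5; 0x47 ⊕ 0xE5 = 0xA2.
P1: T = 0xEA, S = E(K, T) = 0x25; 0x2E ⊕ 0x25 = 0x0B.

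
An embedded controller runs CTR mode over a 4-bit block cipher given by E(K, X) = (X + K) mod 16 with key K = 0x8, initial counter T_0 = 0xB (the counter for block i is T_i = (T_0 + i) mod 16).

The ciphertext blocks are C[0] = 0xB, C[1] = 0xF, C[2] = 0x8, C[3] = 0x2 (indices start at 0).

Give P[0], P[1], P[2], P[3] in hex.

P[0] = 0x8, P[1] = 0xB, P[2] = 0xD, P[3] = 0x4

CTR decryption: S_i = E(K, T_i) where T_i is the counter for block i; P_i = C_i ⊕ S_i.
P[0]: T = 0xB, S = E(K, T) = 0x3; 0xB ⊕ 0x3 = 0x8.
P[1]: T = 0xC, S = E(K, T) = 0x4; 0xF ⊕ 0x4 = 0xB.
P[2]: T = 0xD, S = E(K, T) = 0x5; 0x8 ⊕ 0x5 = 0xD.
P[3]: T = 0xE, S = E(K, T) = 0x6; 0x2 ⊕ 0x6 = 0x4.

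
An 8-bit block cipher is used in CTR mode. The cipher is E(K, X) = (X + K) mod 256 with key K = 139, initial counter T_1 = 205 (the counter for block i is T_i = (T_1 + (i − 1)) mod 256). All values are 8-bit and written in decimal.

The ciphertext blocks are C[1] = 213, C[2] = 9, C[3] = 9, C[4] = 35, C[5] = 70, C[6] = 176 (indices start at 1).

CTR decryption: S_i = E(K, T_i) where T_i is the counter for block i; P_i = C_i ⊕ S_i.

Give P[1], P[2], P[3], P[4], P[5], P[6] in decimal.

P[1] = 141, P[2] = 80, P[3] = 83, P[4] = 120, P[5] = 26, P[6] = 237

P[1]: T = 205, S = E(K, T) = 88; 213 ⊕ 88 = 141.
P[2]: T = 206, S = E(K, T) = 89; 9 ⊕ 89 = 80.
P[3]: T = 207, S = E(K, T) = 90; 9 ⊕ 90 = 83.
P[4]: T = 208, S = E(K, T) = 91; 35 ⊕ 91 = 120.
P[5]: T = 209, S = E(K, T) = 92; 70 ⊕ 92 = 26.
P[6]: T = 210, S = E(K, T) = 93; 176 ⊕ 93 = 237.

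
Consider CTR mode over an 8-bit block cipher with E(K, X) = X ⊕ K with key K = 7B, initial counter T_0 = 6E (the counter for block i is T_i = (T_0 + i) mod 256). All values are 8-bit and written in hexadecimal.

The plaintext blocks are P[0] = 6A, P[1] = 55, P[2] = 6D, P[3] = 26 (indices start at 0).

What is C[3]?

CTR encryption: S_i = E(K, T_i) where T_i is the counter for block i; C_i = P_i ⊕ S_i.
C[0]: T = 6E, S = E(K, T) = 15; 6A ⊕ 15 = 7F.
C[1]: T = 6F, S = E(K, T) = 14; 55 ⊕ 14 = 41.
C[2]: T = 70, S = E(K, T) = 0B; 6D ⊕ 0B = 66.
C[3]: T = 71, S = E(K, T) = 0A; 26 ⊕ 0A = 2C.

C[3] = 2C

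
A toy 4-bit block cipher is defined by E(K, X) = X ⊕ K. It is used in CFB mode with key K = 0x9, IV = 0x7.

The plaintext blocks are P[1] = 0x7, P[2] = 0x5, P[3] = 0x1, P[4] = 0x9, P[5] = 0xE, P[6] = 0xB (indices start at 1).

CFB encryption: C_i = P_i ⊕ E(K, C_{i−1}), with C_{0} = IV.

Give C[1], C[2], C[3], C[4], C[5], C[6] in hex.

C[1] = 0x9, C[2] = 0x5, C[3] = 0xD, C[4] = 0xD, C[5] = 0xA, C[6] = 0x8

C[1]: E(K, 0x7) = 0xE; 0x7 ⊕ 0xE = 0x9.
C[2]: E(K, 0x9) = 0x0; 0x5 ⊕ 0x0 = 0x5.
C[3]: E(K, 0x5) = 0xC; 0x1 ⊕ 0xC = 0xD.
C[4]: E(K, 0xD) = 0x4; 0x9 ⊕ 0x4 = 0xD.
C[5]: E(K, 0xD) = 0x4; 0xE ⊕ 0x4 = 0xA.
C[6]: E(K, 0xA) = 0x3; 0xB ⊕ 0x3 = 0x8.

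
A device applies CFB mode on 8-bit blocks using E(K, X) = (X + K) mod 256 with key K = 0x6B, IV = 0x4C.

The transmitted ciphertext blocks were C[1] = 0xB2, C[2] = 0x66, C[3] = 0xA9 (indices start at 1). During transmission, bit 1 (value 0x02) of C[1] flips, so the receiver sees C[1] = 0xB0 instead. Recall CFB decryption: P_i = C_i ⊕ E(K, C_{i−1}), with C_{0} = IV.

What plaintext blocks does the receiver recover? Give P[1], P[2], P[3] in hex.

Only C[1] changed, to 0xB0. In CFB, a change in C_i flips the same bit in P_i and garbles P_{i+1}. Decrypting the received ciphertext:
P[1]: E(K, 0x4C) = 0xB7; 0xB0 ⊕ 0xB7 = 0x07.
P[2]: E(K, 0xB0) = 0x1B; 0x66 ⊕ 0x1B = 0x7D.
P[3]: E(K, 0x66) = 0xD1; 0xA9 ⊕ 0xD1 = 0x78.
Blocks that differ from the original plaintext: P[1], P[2].

P[1] = 0x07, P[2] = 0x7D, P[3] = 0x78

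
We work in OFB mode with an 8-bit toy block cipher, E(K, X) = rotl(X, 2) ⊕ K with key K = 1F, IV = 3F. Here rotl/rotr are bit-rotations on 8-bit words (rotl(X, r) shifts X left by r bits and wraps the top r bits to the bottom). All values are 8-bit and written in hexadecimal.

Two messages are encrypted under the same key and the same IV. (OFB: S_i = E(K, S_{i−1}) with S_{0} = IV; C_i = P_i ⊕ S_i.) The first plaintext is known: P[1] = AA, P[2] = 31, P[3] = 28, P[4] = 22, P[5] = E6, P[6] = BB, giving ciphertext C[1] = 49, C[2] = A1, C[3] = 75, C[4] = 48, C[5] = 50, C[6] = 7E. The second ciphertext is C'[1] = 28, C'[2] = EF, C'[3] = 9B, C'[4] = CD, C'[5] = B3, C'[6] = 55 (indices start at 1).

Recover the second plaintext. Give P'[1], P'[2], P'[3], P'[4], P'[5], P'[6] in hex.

P'[1] = CB, P'[2] = 7F, P'[3] = C6, P'[4] = A7, P'[5] = 05, P'[6] = 90

In OFB with a reused IV, both messages share the same keystream S_i, so C_i ⊕ C'_i = P_i ⊕ P'_i and thus P'_i = P_i ⊕ C_i ⊕ C'_i.
P'[1]: AA ⊕ 49 ⊕ 28 = CB.
P'[2]: 31 ⊕ A1 ⊕ EF = 7F.
P'[3]: 28 ⊕ 75 ⊕ 9B = C6.
P'[4]: 22 ⊕ 48 ⊕ CD = A7.
P'[5]: E6 ⊕ 50 ⊕ B3 = 05.
P'[6]: BB ⊕ 7E ⊕ 55 = 90.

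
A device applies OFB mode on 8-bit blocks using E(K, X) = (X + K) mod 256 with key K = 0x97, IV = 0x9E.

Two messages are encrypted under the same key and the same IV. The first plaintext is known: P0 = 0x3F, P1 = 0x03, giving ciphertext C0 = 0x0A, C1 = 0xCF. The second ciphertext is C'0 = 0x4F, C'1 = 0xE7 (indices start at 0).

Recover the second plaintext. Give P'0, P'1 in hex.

In OFB with a reused IV, both messages share the same keystream S_i, so C_i ⊕ C'_i = P_i ⊕ P'_i and thus P'_i = P_i ⊕ C_i ⊕ C'_i.
P'0: 0x3F ⊕ 0x0A ⊕ 0x4F = 0x7A.
P'1: 0x03 ⊕ 0xCF ⊕ 0xE7 = 0x2B.

P'0 = 0x7A, P'1 = 0x2B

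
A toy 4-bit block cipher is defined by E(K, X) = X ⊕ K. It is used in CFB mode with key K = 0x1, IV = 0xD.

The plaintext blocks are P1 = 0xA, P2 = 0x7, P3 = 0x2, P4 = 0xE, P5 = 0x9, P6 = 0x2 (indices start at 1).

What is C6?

CFB encryption: C_i = P_i ⊕ E(K, C_{i−1}), with C_{0} = IV.
C1: E(K, 0xD) = 0xC; 0xA ⊕ 0xC = 0x6.
C2: E(K, 0x6) = 0x7; 0x7 ⊕ 0x7 = 0x0.
C3: E(K, 0x0) = 0x1; 0x2 ⊕ 0x1 = 0x3.
C4: E(K, 0x3) = 0x2; 0xE ⊕ 0x2 = 0xC.
C5: E(K, 0xC) = 0xD; 0x9 ⊕ 0xD = 0x4.
C6: E(K, 0x4) = 0x5; 0x2 ⊕ 0x5 = 0x7.

C6 = 0x7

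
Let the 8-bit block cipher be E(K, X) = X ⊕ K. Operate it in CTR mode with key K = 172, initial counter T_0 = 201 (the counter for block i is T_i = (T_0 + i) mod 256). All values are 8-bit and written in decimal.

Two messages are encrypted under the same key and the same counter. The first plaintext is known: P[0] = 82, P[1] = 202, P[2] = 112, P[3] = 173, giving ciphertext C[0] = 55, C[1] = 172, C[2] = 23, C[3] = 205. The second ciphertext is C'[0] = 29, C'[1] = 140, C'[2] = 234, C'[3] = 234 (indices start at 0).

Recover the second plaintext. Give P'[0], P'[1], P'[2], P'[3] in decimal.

In CTR with a reused counter, both messages share the same keystream S_i, so C_i ⊕ C'_i = P_i ⊕ P'_i and thus P'_i = P_i ⊕ C_i ⊕ C'_i.
P'[0]: 82 ⊕ 55 ⊕ 29 = 120.
P'[1]: 202 ⊕ 172 ⊕ 140 = 234.
P'[2]: 112 ⊕ 23 ⊕ 234 = 141.
P'[3]: 173 ⊕ 205 ⊕ 234 = 138.

P'[0] = 120, P'[1] = 234, P'[2] = 141, P'[3] = 138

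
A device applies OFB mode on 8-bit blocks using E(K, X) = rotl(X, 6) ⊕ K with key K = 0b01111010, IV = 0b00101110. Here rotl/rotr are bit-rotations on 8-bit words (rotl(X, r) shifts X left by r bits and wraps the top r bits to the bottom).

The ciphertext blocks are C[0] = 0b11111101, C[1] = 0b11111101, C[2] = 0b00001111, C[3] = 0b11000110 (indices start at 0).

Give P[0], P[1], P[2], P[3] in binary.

P[0] = 0b00001100, P[1] = 0b11111011, P[2] = 0b11110100, P[3] = 0b01000010

OFB decryption: S_i = E(K, S_{i−1}) with S_{−1} = IV; P_i = C_i ⊕ S_i.
P[0]: S = E(K, 0b00101110) = 0b11110001; 0b11111101 ⊕ 0b11110001 = 0b00001100.
P[1]: S = E(K, 0b11110001) = 0b00000110; 0b11111101 ⊕ 0b00000110 = 0b11111011.
P[2]: S = E(K, 0b00000110) = 0b11111011; 0b00001111 ⊕ 0b11111011 = 0b11110100.
P[3]: S = E(K, 0b11111011) = 0b10000100; 0b11000110 ⊕ 0b10000100 = 0b01000010.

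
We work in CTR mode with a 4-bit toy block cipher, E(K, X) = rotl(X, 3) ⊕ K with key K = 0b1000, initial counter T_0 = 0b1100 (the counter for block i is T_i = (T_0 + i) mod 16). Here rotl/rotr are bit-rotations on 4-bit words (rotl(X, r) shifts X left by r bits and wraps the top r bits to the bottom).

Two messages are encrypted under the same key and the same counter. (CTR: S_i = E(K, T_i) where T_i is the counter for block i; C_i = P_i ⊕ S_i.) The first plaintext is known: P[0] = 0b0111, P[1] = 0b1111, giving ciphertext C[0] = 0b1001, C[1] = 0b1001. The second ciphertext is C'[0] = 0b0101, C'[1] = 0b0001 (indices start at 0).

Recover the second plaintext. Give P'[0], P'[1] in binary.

P'[0] = 0b1011, P'[1] = 0b0111

In CTR with a reused counter, both messages share the same keystream S_i, so C_i ⊕ C'_i = P_i ⊕ P'_i and thus P'_i = P_i ⊕ C_i ⊕ C'_i.
P'[0]: 0b0111 ⊕ 0b1001 ⊕ 0b0101 = 0b1011.
P'[1]: 0b1111 ⊕ 0b1001 ⊕ 0b0001 = 0b0111.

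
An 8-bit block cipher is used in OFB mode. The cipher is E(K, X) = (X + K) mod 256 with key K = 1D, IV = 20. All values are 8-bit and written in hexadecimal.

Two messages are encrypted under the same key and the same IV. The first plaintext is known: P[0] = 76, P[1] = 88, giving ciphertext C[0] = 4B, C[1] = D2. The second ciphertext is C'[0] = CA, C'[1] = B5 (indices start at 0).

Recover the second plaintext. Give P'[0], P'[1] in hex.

In OFB with a reused IV, both messages share the same keystream S_i, so C_i ⊕ C'_i = P_i ⊕ P'_i and thus P'_i = P_i ⊕ C_i ⊕ C'_i.
P'[0]: 76 ⊕ 4B ⊕ CA = F7.
P'[1]: 88 ⊕ D2 ⊕ B5 = EF.

P'[0] = F7, P'[1] = EF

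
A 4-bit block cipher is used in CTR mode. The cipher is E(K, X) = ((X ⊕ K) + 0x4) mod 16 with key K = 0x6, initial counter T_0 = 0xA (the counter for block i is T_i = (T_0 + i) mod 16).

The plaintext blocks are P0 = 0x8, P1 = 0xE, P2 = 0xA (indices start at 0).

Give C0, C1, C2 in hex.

C0 = 0x8, C1 = 0xF, C2 = 0x4

CTR encryption: S_i = E(K, T_i) where T_i is the counter for block i; C_i = P_i ⊕ S_i.
C0: T = 0xA, S = E(K, T) = 0x0; 0x8 ⊕ 0x0 = 0x8.
C1: T = 0xB, S = E(K, T) = 0x1; 0xE ⊕ 0x1 = 0xF.
C2: T = 0xC, S = E(K, T) = 0xE; 0xA ⊕ 0xE = 0x4.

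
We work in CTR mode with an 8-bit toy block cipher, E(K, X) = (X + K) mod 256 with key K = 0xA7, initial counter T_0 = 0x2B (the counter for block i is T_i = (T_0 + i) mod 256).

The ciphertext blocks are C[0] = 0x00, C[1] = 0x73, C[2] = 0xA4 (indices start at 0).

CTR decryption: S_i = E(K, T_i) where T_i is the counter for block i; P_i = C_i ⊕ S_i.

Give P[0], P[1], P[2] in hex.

P[0]: T = 0x2B, S = E(K, T) = 0xD2; 0x00 ⊕ 0xD2 = 0xD2.
P[1]: T = 0x2C, S = E(K, T) = 0xD3; 0x73 ⊕ 0xD3 = 0xA0.
P[2]: T = 0x2D, S = E(K, T) = 0xD4; 0xA4 ⊕ 0xD4 = 0x70.

P[0] = 0xD2, P[1] = 0xA0, P[2] = 0x70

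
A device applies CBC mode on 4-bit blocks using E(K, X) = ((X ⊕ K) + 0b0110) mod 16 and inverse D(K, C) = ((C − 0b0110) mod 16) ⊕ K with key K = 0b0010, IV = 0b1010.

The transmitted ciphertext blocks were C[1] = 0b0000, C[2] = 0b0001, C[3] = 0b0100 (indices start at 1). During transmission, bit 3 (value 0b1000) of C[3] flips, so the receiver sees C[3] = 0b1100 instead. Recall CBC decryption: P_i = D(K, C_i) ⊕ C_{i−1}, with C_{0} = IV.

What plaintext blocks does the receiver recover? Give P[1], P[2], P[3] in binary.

P[1] = 0b0010, P[2] = 0b1001, P[3] = 0b0101

Only C[3] changed, to 0b1100. In CBC, a change in C_i garbles P_i and flips the same bit in P_{i+1}. Decrypting the received ciphertext:
P[1]: D(K, 0b0000) = 0b1000; 0b1000 ⊕ 0b1010 = 0b0010.
P[2]: D(K, 0b0001) = 0b1001; 0b1001 ⊕ 0b0000 = 0b1001.
P[3]: D(K, 0b1100) = 0b0100; 0b0100 ⊕ 0b0001 = 0b0101.
Blocks that differ from the original plaintext: P[3].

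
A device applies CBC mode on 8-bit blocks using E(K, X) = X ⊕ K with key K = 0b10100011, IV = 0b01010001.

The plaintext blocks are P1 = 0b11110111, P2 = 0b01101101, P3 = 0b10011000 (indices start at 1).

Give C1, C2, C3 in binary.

CBC encryption: C_i = E(K, P_i ⊕ C_{i−1}), with C_{0} = IV.
C1: P1 ⊕ 0b01010001 = 0b10100110; E(K, 0b10100110) = 0b00000101.
C2: P2 ⊕ 0b00000101 = 0b01101000; E(K, 0b01101000) = 0b11001011.
C3: P3 ⊕ 0b11001011 = 0b01010011; E(K, 0b01010011) = 0b11110000.

C1 = 0b00000101, C2 = 0b11001011, C3 = 0b11110000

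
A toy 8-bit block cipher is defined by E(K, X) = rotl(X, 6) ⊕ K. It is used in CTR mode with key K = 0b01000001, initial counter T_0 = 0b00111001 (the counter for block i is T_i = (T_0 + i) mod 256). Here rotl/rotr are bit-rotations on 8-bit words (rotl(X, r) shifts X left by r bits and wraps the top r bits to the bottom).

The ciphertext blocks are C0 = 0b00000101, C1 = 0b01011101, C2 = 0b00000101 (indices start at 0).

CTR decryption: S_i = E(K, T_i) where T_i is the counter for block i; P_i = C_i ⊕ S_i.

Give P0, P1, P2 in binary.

P0 = 0b00001010, P1 = 0b10010010, P2 = 0b10001010

P0: T = 0b00111001, S = E(K, T) = 0b00001111; 0b00000101 ⊕ 0b00001111 = 0b00001010.
P1: T = 0b00111010, S = E(K, T) = 0b11001111; 0b01011101 ⊕ 0b11001111 = 0b10010010.
P2: T = 0b00111011, S = E(K, T) = 0b10001111; 0b00000101 ⊕ 0b10001111 = 0b10001010.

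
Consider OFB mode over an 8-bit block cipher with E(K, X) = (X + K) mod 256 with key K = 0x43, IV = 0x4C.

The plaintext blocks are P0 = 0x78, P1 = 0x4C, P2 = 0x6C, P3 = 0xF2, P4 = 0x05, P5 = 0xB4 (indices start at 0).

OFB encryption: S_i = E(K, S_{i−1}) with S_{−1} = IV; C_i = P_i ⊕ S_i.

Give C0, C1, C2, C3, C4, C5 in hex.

C0: S = E(K, 0x4C) = 0x8F; 0x78 ⊕ 0x8F = 0xF7.
C1: S = E(K, 0x8F) = 0xD2; 0x4C ⊕ 0xD2 = 0x9E.
C2: S = E(K, 0xD2) = 0x15; 0x6C ⊕ 0x15 = 0x79.
C3: S = E(K, 0x15) = 0x58; 0xF2 ⊕ 0x58 = 0xAA.
C4: S = E(K, 0x58) = 0x9B; 0x05 ⊕ 0x9B = 0x9E.
C5: S = E(K, 0x9B) = 0xDE; 0xB4 ⊕ 0xDE = 0x6A.

C0 = 0xF7, C1 = 0x9E, C2 = 0x79, C3 = 0xAA, C4 = 0x9E, C5 = 0x6A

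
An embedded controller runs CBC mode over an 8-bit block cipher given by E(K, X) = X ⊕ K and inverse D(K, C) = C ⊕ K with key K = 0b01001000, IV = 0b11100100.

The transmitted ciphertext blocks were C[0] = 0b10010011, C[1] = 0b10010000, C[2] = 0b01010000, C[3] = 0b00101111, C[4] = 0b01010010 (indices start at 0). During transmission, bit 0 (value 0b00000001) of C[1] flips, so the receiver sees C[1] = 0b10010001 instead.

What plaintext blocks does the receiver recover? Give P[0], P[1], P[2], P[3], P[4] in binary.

CBC decryption: P_i = D(K, C_i) ⊕ C_{i−1}, with C_{−1} = IV.
Only C[1] changed, to 0b10010001. In CBC, a change in C_i garbles P_i and flips the same bit in P_{i+1}. Decrypting the received ciphertext:
P[0]: D(K, 0b10010011) = 0b11011011; 0b11011011 ⊕ 0b11100100 = 0b00111111.
P[1]: D(K, 0b10010001) = 0b11011001; 0b11011001 ⊕ 0b10010011 = 0b01001010.
P[2]: D(K, 0b01010000) = 0b00011000; 0b00011000 ⊕ 0b10010001 = 0b10001001.
P[3]: D(K, 0b00101111) = 0b01100111; 0b01100111 ⊕ 0b01010000 = 0b00110111.
P[4]: D(K, 0b01010010) = 0b00011010; 0b00011010 ⊕ 0b00101111 = 0b00110101.
Blocks that differ from the original plaintext: P[1], P[2].

P[0] = 0b00111111, P[1] = 0b01001010, P[2] = 0b10001001, P[3] = 0b00110111, P[4] = 0b00110101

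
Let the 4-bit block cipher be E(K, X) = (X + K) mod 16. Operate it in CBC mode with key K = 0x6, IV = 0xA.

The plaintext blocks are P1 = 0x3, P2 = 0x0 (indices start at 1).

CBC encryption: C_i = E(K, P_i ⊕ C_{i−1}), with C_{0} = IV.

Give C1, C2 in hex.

C1 = 0xF, C2 = 0x5

C1: P1 ⊕ 0xA = 0x9; E(K, 0x9) = 0xF.
C2: P2 ⊕ 0xF = 0xF; E(K, 0xF) = 0x5.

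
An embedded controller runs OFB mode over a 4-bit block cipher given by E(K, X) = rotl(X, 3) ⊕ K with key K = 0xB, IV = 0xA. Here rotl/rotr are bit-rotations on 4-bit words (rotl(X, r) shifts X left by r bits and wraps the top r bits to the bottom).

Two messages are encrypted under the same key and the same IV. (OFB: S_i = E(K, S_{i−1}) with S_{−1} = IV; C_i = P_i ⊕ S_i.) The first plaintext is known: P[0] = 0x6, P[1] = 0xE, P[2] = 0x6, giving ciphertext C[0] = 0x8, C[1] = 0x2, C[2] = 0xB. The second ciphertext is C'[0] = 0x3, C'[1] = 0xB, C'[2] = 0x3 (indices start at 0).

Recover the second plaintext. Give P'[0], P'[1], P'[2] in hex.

In OFB with a reused IV, both messages share the same keystream S_i, so C_i ⊕ C'_i = P_i ⊕ P'_i and thus P'_i = P_i ⊕ C_i ⊕ C'_i.
P'[0]: 0x6 ⊕ 0x8 ⊕ 0x3 = 0xD.
P'[1]: 0xE ⊕ 0x2 ⊕ 0xB = 0x7.
P'[2]: 0x6 ⊕ 0xB ⊕ 0x3 = 0xE.

P'[0] = 0xD, P'[1] = 0x7, P'[2] = 0xE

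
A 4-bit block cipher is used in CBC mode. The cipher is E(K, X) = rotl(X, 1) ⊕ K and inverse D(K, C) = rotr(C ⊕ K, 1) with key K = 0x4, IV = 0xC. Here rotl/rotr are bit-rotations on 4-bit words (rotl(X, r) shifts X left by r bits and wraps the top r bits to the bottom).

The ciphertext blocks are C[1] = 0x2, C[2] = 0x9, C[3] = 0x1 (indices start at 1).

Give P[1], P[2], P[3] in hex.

P[1] = 0xF, P[2] = 0xC, P[3] = 0x3

CBC decryption: P_i = D(K, C_i) ⊕ C_{i−1}, with C_{0} = IV.
P[1]: D(K, 0x2) = 0x3; 0x3 ⊕ 0xC = 0xF.
P[2]: D(K, 0x9) = 0xE; 0xE ⊕ 0x2 = 0xC.
P[3]: D(K, 0x1) = 0xA; 0xA ⊕ 0x9 = 0x3.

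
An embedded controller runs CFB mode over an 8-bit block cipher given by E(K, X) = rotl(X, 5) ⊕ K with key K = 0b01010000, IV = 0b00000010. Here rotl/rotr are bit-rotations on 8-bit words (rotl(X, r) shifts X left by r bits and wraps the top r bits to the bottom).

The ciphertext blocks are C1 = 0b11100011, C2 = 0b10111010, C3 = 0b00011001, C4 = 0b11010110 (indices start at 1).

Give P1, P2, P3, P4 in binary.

CFB decryption: P_i = C_i ⊕ E(K, C_{i−1}), with C_{0} = IV.
P1: E(K, 0b00000010) = 0b00010000; 0b11100011 ⊕ 0b00010000 = 0b11110011.
P2: E(K, 0b11100011) = 0b00101100; 0b10111010 ⊕ 0b00101100 = 0b10010110.
P3: E(K, 0b10111010) = 0b00000111; 0b00011001 ⊕ 0b00000111 = 0b00011110.
P4: E(K, 0b00011001) = 0b01110011; 0b11010110 ⊕ 0b01110011 = 0b10100101.

P1 = 0b11110011, P2 = 0b10010110, P3 = 0b00011110, P4 = 0b10100101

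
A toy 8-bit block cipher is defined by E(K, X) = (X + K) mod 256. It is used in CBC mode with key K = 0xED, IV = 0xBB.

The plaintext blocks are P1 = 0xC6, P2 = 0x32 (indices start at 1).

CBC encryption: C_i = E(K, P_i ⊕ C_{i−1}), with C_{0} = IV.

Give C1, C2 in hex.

C1 = 0x6A, C2 = 0x45

C1: P1 ⊕ 0xBB = 0x7D; E(K, 0x7D) = 0x6A.
C2: P2 ⊕ 0x6A = 0x58; E(K, 0x58) = 0x45.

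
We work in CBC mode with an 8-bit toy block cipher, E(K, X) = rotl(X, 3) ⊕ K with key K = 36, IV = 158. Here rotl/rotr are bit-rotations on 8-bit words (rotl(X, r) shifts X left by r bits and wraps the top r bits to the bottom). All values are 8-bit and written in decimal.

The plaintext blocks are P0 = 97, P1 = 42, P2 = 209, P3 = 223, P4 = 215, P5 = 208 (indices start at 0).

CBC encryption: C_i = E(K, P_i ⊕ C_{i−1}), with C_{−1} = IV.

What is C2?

C2 = 247

C0: P0 ⊕ 158 = 255; E(K, 255) = 219.
C1: P1 ⊕ 219 = 241; E(K, 241) = 171.
C2: P2 ⊕ 171 = 122; E(K, 122) = 247.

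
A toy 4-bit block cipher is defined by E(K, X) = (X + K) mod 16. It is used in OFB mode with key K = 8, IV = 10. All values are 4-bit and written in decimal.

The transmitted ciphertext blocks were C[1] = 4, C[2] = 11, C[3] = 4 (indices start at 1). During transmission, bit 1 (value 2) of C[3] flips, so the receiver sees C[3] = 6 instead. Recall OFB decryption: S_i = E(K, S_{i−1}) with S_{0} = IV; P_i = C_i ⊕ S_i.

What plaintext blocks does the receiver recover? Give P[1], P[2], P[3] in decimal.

Only C[3] changed, to 6. In OFB, a change in C_i flips the same bit in P_i only; the keystream is unaffected. Decrypting the received ciphertext:
P[1]: S = E(K, 10) = 2; 4 ⊕ 2 = 6.
P[2]: S = E(K, 2) = 10; 11 ⊕ 10 = 1.
P[3]: S = E(K, 10) = 2; 6 ⊕ 2 = 4.
Blocks that differ from the original plaintext: P[3].

P[1] = 6, P[2] = 1, P[3] = 4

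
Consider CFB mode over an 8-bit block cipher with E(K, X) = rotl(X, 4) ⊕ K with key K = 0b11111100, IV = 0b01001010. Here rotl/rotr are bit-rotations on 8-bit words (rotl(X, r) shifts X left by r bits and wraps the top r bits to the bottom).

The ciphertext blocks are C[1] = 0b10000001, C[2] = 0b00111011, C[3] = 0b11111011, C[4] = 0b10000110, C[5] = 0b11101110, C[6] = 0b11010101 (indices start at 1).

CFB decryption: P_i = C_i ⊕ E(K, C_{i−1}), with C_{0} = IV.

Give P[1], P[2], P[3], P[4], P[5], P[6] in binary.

P[1] = 0b11011001, P[2] = 0b11011111, P[3] = 0b10110100, P[4] = 0b11000101, P[5] = 0b01111010, P[6] = 0b11000111

P[1]: E(K, 0b01001010) = 0b01011000; 0b10000001 ⊕ 0b01011000 = 0b11011001.
P[2]: E(K, 0b10000001) = 0b11100100; 0b00111011 ⊕ 0b11100100 = 0b11011111.
P[3]: E(K, 0b00111011) = 0b01001111; 0b11111011 ⊕ 0b01001111 = 0b10110100.
P[4]: E(K, 0b11111011) = 0b01000011; 0b10000110 ⊕ 0b01000011 = 0b11000101.
P[5]: E(K, 0b10000110) = 0b10010100; 0b11101110 ⊕ 0b10010100 = 0b01111010.
P[6]: E(K, 0b11101110) = 0b00010010; 0b11010101 ⊕ 0b00010010 = 0b11000111.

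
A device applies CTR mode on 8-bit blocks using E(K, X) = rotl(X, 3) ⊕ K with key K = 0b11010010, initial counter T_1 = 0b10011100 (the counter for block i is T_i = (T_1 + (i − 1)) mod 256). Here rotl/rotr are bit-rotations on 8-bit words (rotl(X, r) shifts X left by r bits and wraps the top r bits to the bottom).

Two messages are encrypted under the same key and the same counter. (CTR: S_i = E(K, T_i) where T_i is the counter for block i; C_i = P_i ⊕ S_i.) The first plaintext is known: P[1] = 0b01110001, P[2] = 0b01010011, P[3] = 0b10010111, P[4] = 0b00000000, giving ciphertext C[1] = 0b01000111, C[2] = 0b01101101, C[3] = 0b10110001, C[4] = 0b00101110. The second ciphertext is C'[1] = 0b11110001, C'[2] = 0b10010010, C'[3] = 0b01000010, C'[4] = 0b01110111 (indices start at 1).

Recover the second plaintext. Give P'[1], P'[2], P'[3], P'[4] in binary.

P'[1] = 0b11000111, P'[2] = 0b10101100, P'[3] = 0b01100100, P'[4] = 0b01011001

In CTR with a reused counter, both messages share the same keystream S_i, so C_i ⊕ C'_i = P_i ⊕ P'_i and thus P'_i = P_i ⊕ C_i ⊕ C'_i.
P'[1]: 0b01110001 ⊕ 0b01000111 ⊕ 0b11110001 = 0b11000111.
P'[2]: 0b01010011 ⊕ 0b01101101 ⊕ 0b10010010 = 0b10101100.
P'[3]: 0b10010111 ⊕ 0b10110001 ⊕ 0b01000010 = 0b01100100.
P'[4]: 0b00000000 ⊕ 0b00101110 ⊕ 0b01110111 = 0b01011001.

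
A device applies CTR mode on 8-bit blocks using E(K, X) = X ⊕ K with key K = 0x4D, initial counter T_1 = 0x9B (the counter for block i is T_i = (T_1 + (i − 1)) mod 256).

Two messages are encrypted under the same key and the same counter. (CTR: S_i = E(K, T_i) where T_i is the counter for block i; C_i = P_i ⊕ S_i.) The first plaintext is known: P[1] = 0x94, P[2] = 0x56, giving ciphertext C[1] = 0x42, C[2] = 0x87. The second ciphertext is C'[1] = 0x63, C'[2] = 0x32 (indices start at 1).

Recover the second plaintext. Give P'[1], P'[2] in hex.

P'[1] = 0xB5, P'[2] = 0xE3

In CTR with a reused counter, both messages share the same keystream S_i, so C_i ⊕ C'_i = P_i ⊕ P'_i and thus P'_i = P_i ⊕ C_i ⊕ C'_i.
P'[1]: 0x94 ⊕ 0x42 ⊕ 0x63 = 0xB5.
P'[2]: 0x56 ⊕ 0x87 ⊕ 0x32 = 0xE3.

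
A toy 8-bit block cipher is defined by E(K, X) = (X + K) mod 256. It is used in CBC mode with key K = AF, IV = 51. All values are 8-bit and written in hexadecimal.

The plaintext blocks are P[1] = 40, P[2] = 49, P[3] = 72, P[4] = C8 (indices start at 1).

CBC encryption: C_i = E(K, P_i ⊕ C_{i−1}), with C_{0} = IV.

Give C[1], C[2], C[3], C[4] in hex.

C[1] = C0, C[2] = 38, C[3] = F9, C[4] = E0

C[1]: P[1] ⊕ 51 = 11; E(K, 11) = C0.
C[2]: P[2] ⊕ C0 = 89; E(K, 89) = 38.
C[3]: P[3] ⊕ 38 = 4A; E(K, 4A) = F9.
C[4]: P[4] ⊕ F9 = 31; E(K, 31) = E0.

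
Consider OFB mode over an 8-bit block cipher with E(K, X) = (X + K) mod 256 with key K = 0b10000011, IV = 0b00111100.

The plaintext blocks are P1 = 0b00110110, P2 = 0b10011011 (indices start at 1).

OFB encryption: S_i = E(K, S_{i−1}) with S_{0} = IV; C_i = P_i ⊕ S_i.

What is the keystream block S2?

C1: S = E(K, 0b00111100) = 0b10111111; 0b00110110 ⊕ 0b10111111 = 0b10001001.
C2: S = E(K, 0b10111111) = 0b01000010; 0b10011011 ⊕ 0b01000010 = 0b11011001.
So S2 = 0b01000010.

0b01000010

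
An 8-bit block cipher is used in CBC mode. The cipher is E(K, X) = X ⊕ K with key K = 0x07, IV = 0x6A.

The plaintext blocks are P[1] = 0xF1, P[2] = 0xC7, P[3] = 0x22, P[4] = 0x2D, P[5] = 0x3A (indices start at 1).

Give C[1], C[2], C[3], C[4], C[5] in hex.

C[1] = 0x9C, C[2] = 0x5C, C[3] = 0x79, C[4] = 0x53, C[5] = 0x6E

CBC encryption: C_i = E(K, P_i ⊕ C_{i−1}), with C_{0} = IV.
C[1]: P[1] ⊕ 0x6A = 0x9B; E(K, 0x9B) = 0x9C.
C[2]: P[2] ⊕ 0x9C = 0x5B; E(K, 0x5B) = 0x5C.
C[3]: P[3] ⊕ 0x5C = 0x7E; E(K, 0x7E) = 0x79.
C[4]: P[4] ⊕ 0x79 = 0x54; E(K, 0x54) = 0x53.
C[5]: P[5] ⊕ 0x53 = 0x69; E(K, 0x69) = 0x6E.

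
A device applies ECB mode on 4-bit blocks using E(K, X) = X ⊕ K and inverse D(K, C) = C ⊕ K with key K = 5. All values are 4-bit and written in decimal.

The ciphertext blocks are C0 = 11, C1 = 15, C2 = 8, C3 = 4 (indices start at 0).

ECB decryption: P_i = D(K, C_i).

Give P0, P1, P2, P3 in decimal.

P0 = 14, P1 = 10, P2 = 13, P3 = 1

P0: D(K, 11) = 14.
P1: D(K, 15) = 10.
P2: D(K, 8) = 13.
P3: D(K, 4) = 1.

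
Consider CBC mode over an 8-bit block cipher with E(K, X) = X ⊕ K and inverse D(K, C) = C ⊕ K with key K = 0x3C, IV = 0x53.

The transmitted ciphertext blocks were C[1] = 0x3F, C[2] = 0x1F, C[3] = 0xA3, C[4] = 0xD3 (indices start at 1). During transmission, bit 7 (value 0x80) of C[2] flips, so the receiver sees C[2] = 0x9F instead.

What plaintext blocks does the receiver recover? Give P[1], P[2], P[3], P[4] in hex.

CBC decryption: P_i = D(K, C_i) ⊕ C_{i−1}, with C_{0} = IV.
Only C[2] changed, to 0x9F. In CBC, a change in C_i garbles P_i and flips the same bit in P_{i+1}. Decrypting the received ciphertext:
P[1]: D(K, 0x3F) = 0x03; 0x03 ⊕ 0x53 = 0x50.
P[2]: D(K, 0x9F) = 0xA3; 0xA3 ⊕ 0x3F = 0x9C.
P[3]: D(K, 0xA3) = 0x9F; 0x9F ⊕ 0x9F = 0x00.
P[4]: D(K, 0xD3) = 0xEF; 0xEF ⊕ 0xA3 = 0x4C.
Blocks that differ from the original plaintext: P[2], P[3].

P[1] = 0x50, P[2] = 0x9C, P[3] = 0x00, P[4] = 0x4C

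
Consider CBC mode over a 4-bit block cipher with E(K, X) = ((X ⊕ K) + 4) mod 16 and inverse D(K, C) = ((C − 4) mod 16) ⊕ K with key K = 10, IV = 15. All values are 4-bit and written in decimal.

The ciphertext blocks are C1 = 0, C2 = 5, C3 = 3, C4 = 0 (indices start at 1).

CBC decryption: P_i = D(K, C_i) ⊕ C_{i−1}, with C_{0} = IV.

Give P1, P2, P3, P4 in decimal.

P1: D(K, 0) = 6; 6 ⊕ 15 = 9.
P2: D(K, 5) = 11; 11 ⊕ 0 = 11.
P3: D(K, 3) = 5; 5 ⊕ 5 = 0.
P4: D(K, 0) = 6; 6 ⊕ 3 = 5.

P1 = 9, P2 = 11, P3 = 0, P4 = 5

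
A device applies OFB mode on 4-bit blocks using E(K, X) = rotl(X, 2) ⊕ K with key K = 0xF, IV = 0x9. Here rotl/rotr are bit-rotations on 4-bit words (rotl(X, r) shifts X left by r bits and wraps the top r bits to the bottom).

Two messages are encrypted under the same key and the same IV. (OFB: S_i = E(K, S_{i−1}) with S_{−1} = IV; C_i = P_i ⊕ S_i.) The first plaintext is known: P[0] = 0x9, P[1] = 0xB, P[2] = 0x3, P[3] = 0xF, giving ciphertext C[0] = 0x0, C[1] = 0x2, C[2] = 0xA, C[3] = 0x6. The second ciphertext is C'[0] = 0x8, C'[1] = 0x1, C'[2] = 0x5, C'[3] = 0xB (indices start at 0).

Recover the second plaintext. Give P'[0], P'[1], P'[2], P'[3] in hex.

In OFB with a reused IV, both messages share the same keystream S_i, so C_i ⊕ C'_i = P_i ⊕ P'_i and thus P'_i = P_i ⊕ C_i ⊕ C'_i.
P'[0]: 0x9 ⊕ 0x0 ⊕ 0x8 = 0x1.
P'[1]: 0xB ⊕ 0x2 ⊕ 0x1 = 0x8.
P'[2]: 0x3 ⊕ 0xA ⊕ 0x5 = 0xC.
P'[3]: 0xF ⊕ 0x6 ⊕ 0xB = 0x2.

P'[0] = 0x1, P'[1] = 0x8, P'[2] = 0xC, P'[3] = 0x2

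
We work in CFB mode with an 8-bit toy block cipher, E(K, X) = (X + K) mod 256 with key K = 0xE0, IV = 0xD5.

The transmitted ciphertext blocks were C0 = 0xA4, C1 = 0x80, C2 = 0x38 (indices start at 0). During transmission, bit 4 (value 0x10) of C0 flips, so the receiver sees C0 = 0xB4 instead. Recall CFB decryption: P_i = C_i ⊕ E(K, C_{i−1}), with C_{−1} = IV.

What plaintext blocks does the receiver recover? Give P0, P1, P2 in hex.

P0 = 0x01, P1 = 0x14, P2 = 0x58

Only C0 changed, to 0xB4. In CFB, a change in C_i flips the same bit in P_i and garbles P_{i+1}. Decrypting the received ciphertext:
P0: E(K, 0xD5) = 0xB5; 0xB4 ⊕ 0xB5 = 0x01.
P1: E(K, 0xB4) = 0x94; 0x80 ⊕ 0x94 = 0x14.
P2: E(K, 0x80) = 0x60; 0x38 ⊕ 0x60 = 0x58.
Blocks that differ from the original plaintext: P0, P1.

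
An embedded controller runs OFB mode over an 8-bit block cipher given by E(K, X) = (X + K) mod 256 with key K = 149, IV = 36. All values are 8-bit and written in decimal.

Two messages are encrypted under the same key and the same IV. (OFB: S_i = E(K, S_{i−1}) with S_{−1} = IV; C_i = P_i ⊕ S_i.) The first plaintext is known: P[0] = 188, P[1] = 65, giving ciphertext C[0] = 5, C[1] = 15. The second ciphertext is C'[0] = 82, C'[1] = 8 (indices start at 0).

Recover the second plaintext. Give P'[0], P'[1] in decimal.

P'[0] = 235, P'[1] = 70

In OFB with a reused IV, both messages share the same keystream S_i, so C_i ⊕ C'_i = P_i ⊕ P'_i and thus P'_i = P_i ⊕ C_i ⊕ C'_i.
P'[0]: 188 ⊕ 5 ⊕ 82 = 235.
P'[1]: 65 ⊕ 15 ⊕ 8 = 70.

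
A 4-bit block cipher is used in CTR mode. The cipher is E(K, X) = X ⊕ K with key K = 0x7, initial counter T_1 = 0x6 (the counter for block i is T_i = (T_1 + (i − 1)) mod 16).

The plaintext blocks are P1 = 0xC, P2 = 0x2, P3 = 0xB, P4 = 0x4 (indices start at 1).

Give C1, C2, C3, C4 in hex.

C1 = 0xD, C2 = 0x2, C3 = 0x4, C4 = 0xA

CTR encryption: S_i = E(K, T_i) where T_i is the counter for block i; C_i = P_i ⊕ S_i.
C1: T = 0x6, S = E(K, T) = 0x1; 0xC ⊕ 0x1 = 0xD.
C2: T = 0x7, S = E(K, T) = 0x0; 0x2 ⊕ 0x0 = 0x2.
C3: T = 0x8, S = E(K, T) = 0xF; 0xB ⊕ 0xF = 0x4.
C4: T = 0x9, S = E(K, T) = 0xE; 0x4 ⊕ 0xE = 0xA.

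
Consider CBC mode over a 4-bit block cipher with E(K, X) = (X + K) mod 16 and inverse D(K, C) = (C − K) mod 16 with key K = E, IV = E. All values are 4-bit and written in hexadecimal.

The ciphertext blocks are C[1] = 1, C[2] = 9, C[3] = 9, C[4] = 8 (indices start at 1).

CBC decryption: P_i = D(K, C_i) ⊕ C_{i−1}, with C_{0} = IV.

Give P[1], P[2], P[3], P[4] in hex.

P[1] = D, P[2] = A, P[3] = 2, P[4] = 3

P[1]: D(K, 1) = 3; 3 ⊕ E = D.
P[2]: D(K, 9) = B; B ⊕ 1 = A.
P[3]: D(K, 9) = B; B ⊕ 9 = 2.
P[4]: D(K, 8) = A; A ⊕ 9 = 3.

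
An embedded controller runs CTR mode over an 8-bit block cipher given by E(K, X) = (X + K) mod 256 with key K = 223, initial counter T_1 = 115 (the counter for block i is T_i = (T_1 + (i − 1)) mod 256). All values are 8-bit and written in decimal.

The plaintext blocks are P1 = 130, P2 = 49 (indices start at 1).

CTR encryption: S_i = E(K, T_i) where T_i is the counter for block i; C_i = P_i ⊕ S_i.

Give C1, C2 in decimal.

C1: T = 115, S = E(K, T) = 82; 130 ⊕ 82 = 208.
C2: T = 116, S = E(K, T) = 83; 49 ⊕ 83 = 98.

C1 = 208, C2 = 98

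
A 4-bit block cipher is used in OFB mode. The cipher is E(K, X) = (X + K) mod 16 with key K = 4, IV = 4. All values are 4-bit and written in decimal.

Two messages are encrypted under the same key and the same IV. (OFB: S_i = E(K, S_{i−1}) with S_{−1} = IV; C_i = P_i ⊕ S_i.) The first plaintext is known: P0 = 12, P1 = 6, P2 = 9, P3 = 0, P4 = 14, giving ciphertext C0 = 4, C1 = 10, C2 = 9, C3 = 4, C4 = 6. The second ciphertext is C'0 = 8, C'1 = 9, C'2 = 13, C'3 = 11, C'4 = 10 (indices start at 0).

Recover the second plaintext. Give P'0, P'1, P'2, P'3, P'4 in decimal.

In OFB with a reused IV, both messages share the same keystream S_i, so C_i ⊕ C'_i = P_i ⊕ P'_i and thus P'_i = P_i ⊕ C_i ⊕ C'_i.
P'0: 12 ⊕ 4 ⊕ 8 = 0.
P'1: 6 ⊕ 10 ⊕ 9 = 5.
P'2: 9 ⊕ 9 ⊕ 13 = 13.
P'3: 0 ⊕ 4 ⊕ 11 = 15.
P'4: 14 ⊕ 6 ⊕ 10 = 2.

P'0 = 0, P'1 = 5, P'2 = 13, P'3 = 15, P'4 = 2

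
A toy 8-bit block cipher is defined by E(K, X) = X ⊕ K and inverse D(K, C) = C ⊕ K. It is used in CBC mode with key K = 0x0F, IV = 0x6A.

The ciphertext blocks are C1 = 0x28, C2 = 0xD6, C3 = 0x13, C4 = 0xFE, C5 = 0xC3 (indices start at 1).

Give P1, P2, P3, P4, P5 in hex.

CBC decryption: P_i = D(K, C_i) ⊕ C_{i−1}, with C_{0} = IV.
P1: D(K, 0x28) = 0x27; 0x27 ⊕ 0x6A = 0x4D.
P2: D(K, 0xD6) = 0xD9; 0xD9 ⊕ 0x28 = 0xF1.
P3: D(K, 0x13) = 0x1C; 0x1C ⊕ 0xD6 = 0xCA.
P4: D(K, 0xFE) = 0xF1; 0xF1 ⊕ 0x13 = 0xE2.
P5: D(K, 0xC3) = 0xCC; 0xCC ⊕ 0xFE = 0x32.

P1 = 0x4D, P2 = 0xF1, P3 = 0xCA, P4 = 0xE2, P5 = 0x32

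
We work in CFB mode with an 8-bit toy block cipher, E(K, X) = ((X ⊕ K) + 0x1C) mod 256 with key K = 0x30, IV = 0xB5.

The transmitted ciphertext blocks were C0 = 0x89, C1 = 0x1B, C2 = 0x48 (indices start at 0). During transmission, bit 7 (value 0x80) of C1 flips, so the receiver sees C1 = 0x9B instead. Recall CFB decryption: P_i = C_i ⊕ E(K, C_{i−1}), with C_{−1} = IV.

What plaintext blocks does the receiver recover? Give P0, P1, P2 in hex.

P0 = 0x28, P1 = 0x4E, P2 = 0x8F

Only C1 changed, to 0x9B. In CFB, a change in C_i flips the same bit in P_i and garbles P_{i+1}. Decrypting the received ciphertext:
P0: E(K, 0xB5) = 0xA1; 0x89 ⊕ 0xA1 = 0x28.
P1: E(K, 0x89) = 0xD5; 0x9B ⊕ 0xD5 = 0x4E.
P2: E(K, 0x9B) = 0xC7; 0x48 ⊕ 0xC7 = 0x8F.
Blocks that differ from the original plaintext: P1, P2.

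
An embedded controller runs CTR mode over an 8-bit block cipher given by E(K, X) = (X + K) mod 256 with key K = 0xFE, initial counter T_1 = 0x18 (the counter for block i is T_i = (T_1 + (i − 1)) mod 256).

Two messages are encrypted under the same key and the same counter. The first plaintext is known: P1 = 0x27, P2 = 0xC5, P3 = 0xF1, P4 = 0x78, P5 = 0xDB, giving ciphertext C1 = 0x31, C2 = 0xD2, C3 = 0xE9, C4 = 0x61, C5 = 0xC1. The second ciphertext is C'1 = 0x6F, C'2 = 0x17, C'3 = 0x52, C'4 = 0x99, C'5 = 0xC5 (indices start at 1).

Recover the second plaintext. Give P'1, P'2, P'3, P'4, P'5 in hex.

P'1 = 0x79, P'2 = 0x00, P'3 = 0x4A, P'4 = 0x80, P'5 = 0xDF

In CTR with a reused counter, both messages share the same keystream S_i, so C_i ⊕ C'_i = P_i ⊕ P'_i and thus P'_i = P_i ⊕ C_i ⊕ C'_i.
P'1: 0x27 ⊕ 0x31 ⊕ 0x6F = 0x79.
P'2: 0xC5 ⊕ 0xD2 ⊕ 0x17 = 0x00.
P'3: 0xF1 ⊕ 0xE9 ⊕ 0x52 = 0x4A.
P'4: 0x78 ⊕ 0x61 ⊕ 0x99 = 0x80.
P'5: 0xDB ⊕ 0xC1 ⊕ 0xC5 = 0xDF.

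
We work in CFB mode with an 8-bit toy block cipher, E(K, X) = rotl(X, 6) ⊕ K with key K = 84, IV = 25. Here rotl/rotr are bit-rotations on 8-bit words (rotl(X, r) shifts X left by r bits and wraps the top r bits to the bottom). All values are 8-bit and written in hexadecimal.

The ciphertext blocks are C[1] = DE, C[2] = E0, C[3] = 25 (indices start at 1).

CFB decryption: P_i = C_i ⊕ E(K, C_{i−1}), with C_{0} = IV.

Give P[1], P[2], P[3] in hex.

P[1] = 13, P[2] = D3, P[3] = 99

P[1]: E(K, 25) = CD; DE ⊕ CD = 13.
P[2]: E(K, DE) = 33; E0 ⊕ 33 = D3.
P[3]: E(K, E0) = BC; 25 ⊕ BC = 99.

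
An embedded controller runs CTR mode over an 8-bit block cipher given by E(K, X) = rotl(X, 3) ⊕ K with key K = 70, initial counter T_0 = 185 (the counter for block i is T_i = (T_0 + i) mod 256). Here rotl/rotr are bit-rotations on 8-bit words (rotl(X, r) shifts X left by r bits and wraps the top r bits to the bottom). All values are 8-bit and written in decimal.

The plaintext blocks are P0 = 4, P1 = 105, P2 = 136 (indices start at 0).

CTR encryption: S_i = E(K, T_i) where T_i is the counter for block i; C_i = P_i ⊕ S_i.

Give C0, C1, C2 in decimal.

C0 = 143, C1 = 250, C2 = 19

C0: T = 185, S = E(K, T) = 139; 4 ⊕ 139 = 143.
C1: T = 186, S = E(K, T) = 147; 105 ⊕ 147 = 250.
C2: T = 187, S = E(K, T) = 155; 136 ⊕ 155 = 19.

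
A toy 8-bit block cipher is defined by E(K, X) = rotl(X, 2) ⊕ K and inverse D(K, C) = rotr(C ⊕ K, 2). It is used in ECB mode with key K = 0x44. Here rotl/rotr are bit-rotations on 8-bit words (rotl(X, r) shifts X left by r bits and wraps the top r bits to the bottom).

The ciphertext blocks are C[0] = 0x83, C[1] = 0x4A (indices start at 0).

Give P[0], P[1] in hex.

ECB decryption: P_i = D(K, C_i).
P[0]: D(K, 0x83) = 0xF1.
P[1]: D(K, 0x4A) = 0x83.

P[0] = 0xF1, P[1] = 0x83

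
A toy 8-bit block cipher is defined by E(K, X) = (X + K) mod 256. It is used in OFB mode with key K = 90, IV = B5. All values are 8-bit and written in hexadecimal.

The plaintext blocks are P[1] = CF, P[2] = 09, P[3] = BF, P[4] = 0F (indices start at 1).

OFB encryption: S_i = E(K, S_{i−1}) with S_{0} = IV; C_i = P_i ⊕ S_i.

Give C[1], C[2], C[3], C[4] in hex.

C[1] = 8A, C[2] = DC, C[3] = DA, C[4] = FA

C[1]: S = E(K, B5) = 45; CF ⊕ 45 = 8A.
C[2]: S = E(K, 45) = D5; 09 ⊕ D5 = DC.
C[3]: S = E(K, D5) = 65; BF ⊕ 65 = DA.
C[4]: S = E(K, 65) = F5; 0F ⊕ F5 = FA.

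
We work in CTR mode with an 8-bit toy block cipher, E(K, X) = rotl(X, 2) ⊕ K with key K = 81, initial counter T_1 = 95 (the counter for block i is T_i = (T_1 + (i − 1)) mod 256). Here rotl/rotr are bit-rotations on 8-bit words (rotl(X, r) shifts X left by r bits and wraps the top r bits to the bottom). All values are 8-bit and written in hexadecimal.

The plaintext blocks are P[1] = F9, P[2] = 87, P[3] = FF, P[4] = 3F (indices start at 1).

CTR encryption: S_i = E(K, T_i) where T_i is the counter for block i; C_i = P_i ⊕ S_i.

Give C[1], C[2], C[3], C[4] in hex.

C[1]: T = 95, S = E(K, T) = D7; F9 ⊕ D7 = 2E.
C[2]: T = 96, S = E(K, T) = DB; 87 ⊕ DB = 5C.
C[3]: T = 97, S = E(K, T) = DF; FF ⊕ DF = 20.
C[4]: T = 98, S = E(K, T) = E3; 3F ⊕ E3 = DC.

C[1] = 2E, C[2] = 5C, C[3] = 20, C[4] = DC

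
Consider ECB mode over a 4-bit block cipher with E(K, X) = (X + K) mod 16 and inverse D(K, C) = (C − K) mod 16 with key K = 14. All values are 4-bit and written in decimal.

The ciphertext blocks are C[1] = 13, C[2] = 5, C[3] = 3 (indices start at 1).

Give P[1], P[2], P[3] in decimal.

P[1] = 15, P[2] = 7, P[3] = 5

ECB decryption: P_i = D(K, C_i).
P[1]: D(K, 13) = 15.
P[2]: D(K, 5) = 7.
P[3]: D(K, 3) = 5.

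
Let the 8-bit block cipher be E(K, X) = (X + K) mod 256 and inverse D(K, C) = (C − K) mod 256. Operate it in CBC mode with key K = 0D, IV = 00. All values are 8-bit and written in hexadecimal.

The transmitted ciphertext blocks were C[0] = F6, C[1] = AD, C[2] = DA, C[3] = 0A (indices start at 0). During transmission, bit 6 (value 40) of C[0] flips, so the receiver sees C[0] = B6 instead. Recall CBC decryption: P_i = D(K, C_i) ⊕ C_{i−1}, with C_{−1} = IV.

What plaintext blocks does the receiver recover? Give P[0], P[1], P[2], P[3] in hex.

P[0] = A9, P[1] = 16, P[2] = 60, P[3] = 27

Only C[0] changed, to B6. In CBC, a change in C_i garbles P_i and flips the same bit in P_{i+1}. Decrypting the received ciphertext:
P[0]: D(K, B6) = A9; A9 ⊕ 00 = A9.
P[1]: D(K, AD) = A0; A0 ⊕ B6 = 16.
P[2]: D(K, DA) = CD; CD ⊕ AD = 60.
P[3]: D(K, 0A) = FD; FD ⊕ DA = 27.
Blocks that differ from the original plaintext: P[0], P[1].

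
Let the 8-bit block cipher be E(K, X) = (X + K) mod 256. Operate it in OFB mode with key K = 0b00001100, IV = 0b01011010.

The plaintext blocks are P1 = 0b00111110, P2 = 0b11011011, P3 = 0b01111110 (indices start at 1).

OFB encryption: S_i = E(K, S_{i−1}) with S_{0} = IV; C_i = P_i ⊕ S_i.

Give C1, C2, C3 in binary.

C1 = 0b01011000, C2 = 0b10101001, C3 = 0b00000000

C1: S = E(K, 0b01011010) = 0b01100110; 0b00111110 ⊕ 0b01100110 = 0b01011000.
C2: S = E(K, 0b01100110) = 0b01110010; 0b11011011 ⊕ 0b01110010 = 0b10101001.
C3: S = E(K, 0b01110010) = 0b01111110; 0b01111110 ⊕ 0b01111110 = 0b00000000.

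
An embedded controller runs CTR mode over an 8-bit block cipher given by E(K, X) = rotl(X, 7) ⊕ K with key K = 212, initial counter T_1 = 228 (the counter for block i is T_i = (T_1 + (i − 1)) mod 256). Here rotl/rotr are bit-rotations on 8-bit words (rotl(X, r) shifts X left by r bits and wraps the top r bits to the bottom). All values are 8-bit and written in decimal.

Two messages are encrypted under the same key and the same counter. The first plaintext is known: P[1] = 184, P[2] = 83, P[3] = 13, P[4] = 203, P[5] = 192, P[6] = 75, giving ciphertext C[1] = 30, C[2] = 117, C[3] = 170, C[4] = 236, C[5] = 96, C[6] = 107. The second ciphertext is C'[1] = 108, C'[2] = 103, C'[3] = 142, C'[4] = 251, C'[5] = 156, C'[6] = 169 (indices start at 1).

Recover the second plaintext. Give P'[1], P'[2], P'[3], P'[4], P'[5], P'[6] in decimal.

In CTR with a reused counter, both messages share the same keystream S_i, so C_i ⊕ C'_i = P_i ⊕ P'_i and thus P'_i = P_i ⊕ C_i ⊕ C'_i.
P'[1]: 184 ⊕ 30 ⊕ 108 = 202.
P'[2]: 83 ⊕ 117 ⊕ 103 = 65.
P'[3]: 13 ⊕ 170 ⊕ 142 = 41.
P'[4]: 203 ⊕ 236 ⊕ 251 = 220.
P'[5]: 192 ⊕ 96 ⊕ 156 = 60.
P'[6]: 75 ⊕ 107 ⊕ 169 = 137.

P'[1] = 202, P'[2] = 65, P'[3] = 41, P'[4] = 220, P'[5] = 60, P'[6] = 137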